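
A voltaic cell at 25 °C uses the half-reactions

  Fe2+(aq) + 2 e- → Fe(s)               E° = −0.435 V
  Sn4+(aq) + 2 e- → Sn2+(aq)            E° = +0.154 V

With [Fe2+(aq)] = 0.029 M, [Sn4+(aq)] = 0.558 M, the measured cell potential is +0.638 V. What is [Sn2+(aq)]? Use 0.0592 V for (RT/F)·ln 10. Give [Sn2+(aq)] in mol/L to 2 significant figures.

0.43 M

With Sn⁴⁺/Sn²⁺ at the cathode and Fe²⁺/Fe at the anode, E°cell = +0.154 − (−0.435) = +0.589 V (n = 2).
Rearranging E = E° − (0.0592/n)·log Q gives log Q = 2(+0.589 − (+0.638))/0.0592 = −1.655.
Balancing electrons gives Sn4+(aq) + Fe(s) → Sn2+(aq) + Fe2+(aq); thus Q = ([Sn2+(aq)]·[Fe2+(aq)]) / [Sn4+(aq)].
Solving for the unknown gives log [Sn2+(aq)] = −0.371, so [Sn2+(aq)] ≈ 0.43 M.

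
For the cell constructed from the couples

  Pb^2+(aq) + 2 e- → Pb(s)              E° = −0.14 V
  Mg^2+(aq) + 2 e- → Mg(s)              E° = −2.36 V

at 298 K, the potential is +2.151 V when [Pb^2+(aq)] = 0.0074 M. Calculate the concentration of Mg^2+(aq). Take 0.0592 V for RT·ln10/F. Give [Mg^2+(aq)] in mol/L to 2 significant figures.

Pb²⁺/Pb is the cathode (higher E°); E°cell = −0.14 − (−2.36) = +2.22 V with n = 2.
From the Nernst equation, log Q = n(E° − E)/0.0592 = 2·(+2.22 − (+2.151))/0.0592 = 2.331.
Balancing electrons gives Pb^2+(aq) + Mg(s) → Pb(s) + Mg^2+(aq); thus Q = [Mg^2+(aq)] / [Pb^2+(aq)].
Solving for the unknown gives log [Mg^2+(aq)] = 0.200, so [Mg^2+(aq)] ≈ 1.6 M.

1.6 M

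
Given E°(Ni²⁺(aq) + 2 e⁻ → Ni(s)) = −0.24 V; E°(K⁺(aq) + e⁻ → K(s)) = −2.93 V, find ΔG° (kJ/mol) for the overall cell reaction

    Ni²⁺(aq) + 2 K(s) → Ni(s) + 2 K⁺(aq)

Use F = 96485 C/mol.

In the reaction as written Ni²⁺(aq) is reduced, so the Ni²⁺/Ni couple is the cathode and K⁺/K is the anode.
E°cell = −0.24 − (−2.93) = +2.69 V; balancing electrons gives n = 2.
ΔG° = −nFE°cell = −(2)(96485)(+2.69) J/mol = −519 kJ/mol.

−519 kJ/mol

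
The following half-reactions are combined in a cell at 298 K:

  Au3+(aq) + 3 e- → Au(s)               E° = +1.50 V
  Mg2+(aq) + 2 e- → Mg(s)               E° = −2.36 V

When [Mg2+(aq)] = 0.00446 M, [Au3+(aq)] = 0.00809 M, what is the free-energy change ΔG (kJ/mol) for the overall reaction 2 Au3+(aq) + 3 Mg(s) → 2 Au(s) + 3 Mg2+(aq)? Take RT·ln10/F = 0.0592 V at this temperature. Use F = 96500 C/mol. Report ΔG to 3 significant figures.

−2250 kJ/mol

E°cell = +1.50 − (−2.36) = +3.86 V; the balanced reaction transfers n = 6 electrons.
Q = [Mg2+(aq)]^3 / [Au3+(aq)]^2 = 0.00136, so log Q = −2.868 and E = +3.86 − (0.0592/6)(−2.868) = +3.8883 V.
Finally ΔG = −nFE = −(6)(96500 C/mol)(+3.8883 V) = −2250 kJ/mol.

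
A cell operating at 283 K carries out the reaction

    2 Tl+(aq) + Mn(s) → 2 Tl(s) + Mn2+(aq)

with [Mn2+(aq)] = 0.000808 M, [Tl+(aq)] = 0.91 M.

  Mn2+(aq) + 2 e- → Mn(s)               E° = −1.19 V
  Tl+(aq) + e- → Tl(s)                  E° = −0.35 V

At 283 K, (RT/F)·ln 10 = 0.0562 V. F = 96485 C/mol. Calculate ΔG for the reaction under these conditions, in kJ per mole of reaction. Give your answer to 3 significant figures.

The standard cell potential is −0.35 − (−1.19) = +0.84 V, with n = 2 electrons in the balanced equation.
Q = [Mn2+(aq)] / [Tl+(aq)]^2 = 0.000976, so log Q = −3.011 and E = +0.84 − (0.0562/2)(−3.011) = +0.9246 V.
Then ΔG = −nFE = −2 × 96485 × +0.9246 J/mol = −178 kJ/mol.

−178 kJ/mol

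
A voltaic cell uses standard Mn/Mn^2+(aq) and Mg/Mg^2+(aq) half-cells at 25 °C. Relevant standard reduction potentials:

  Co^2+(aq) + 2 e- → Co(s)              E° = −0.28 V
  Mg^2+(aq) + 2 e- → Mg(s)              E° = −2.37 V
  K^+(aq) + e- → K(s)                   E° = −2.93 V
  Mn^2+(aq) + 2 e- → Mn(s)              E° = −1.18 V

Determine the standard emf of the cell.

The Mn²⁺/Mn couple has the higher E°, so Mn ion is reduced (cathode) and Mg is oxidized (anode).
E°cell = E°(cathode) − E°(anode) = −1.18 − (−2.37) = +1.19 V.

+1.19 V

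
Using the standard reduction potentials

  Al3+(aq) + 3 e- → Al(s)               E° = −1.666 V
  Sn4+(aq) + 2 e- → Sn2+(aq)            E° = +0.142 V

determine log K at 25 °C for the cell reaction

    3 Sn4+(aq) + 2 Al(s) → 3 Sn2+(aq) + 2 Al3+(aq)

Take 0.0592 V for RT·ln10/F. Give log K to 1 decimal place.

The Sn⁴⁺/Sn²⁺ couple is reduced (cathode); E°cell = +0.142 − (−1.666) = +1.808 V with n = 6.
At equilibrium E = 0, so log K = nE°cell / 0.0592 = (6)(+1.808) / 0.0592 = 183.2.

log K = 183.2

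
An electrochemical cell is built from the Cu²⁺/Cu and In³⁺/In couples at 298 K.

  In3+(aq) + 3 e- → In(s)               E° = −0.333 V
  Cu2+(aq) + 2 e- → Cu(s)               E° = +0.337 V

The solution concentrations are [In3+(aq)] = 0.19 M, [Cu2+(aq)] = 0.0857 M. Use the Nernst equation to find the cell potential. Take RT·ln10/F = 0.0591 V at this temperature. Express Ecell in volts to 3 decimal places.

+0.653 V

Cu²⁺/Cu is reduced (cathode, E° = +0.337 V) and In³⁺/In is oxidized (anode).
E°cell = E°cat − E°an = +0.337 − (−0.333) = +0.670 V; n = 6.
For the overall reaction 3 Cu2+(aq) + 2 In(s) → 3 Cu(s) + 2 In3+(aq), Q = [In3+(aq)]^2 / [Cu2+(aq)]^3 = 57.4, giving log Q = 1.759.
By the Nernst equation, E = +0.670 − (0.0591/6)·(1.759) = +0.653 V.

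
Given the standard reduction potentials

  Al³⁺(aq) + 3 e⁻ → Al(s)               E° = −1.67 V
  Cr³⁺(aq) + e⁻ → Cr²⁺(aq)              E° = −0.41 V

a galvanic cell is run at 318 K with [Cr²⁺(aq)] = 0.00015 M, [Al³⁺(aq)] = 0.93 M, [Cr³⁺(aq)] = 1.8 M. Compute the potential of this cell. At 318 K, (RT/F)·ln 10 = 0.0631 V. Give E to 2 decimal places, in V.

Since E°(Cr³⁺/Cr²⁺) > E°(Al³⁺/Al), Cr³⁺/Cr²⁺ serves as the cathode.
E°cell = E°cat − E°an = −0.41 − (−1.67) = +1.26 V; n = 3.
For the overall reaction 3 Cr³⁺(aq) + Al(s) → 3 Cr²⁺(aq) + Al³⁺(aq), Q = ([Cr²⁺(aq)]^3·[Al³⁺(aq)]) / [Cr³⁺(aq)]^3 = 5.38×10^−13, giving log Q = −12.269.
E = E° − (0.0631/n)·log Q = +1.26 − (0.0631/3)(−12.269) = +1.52 V.

+1.52 V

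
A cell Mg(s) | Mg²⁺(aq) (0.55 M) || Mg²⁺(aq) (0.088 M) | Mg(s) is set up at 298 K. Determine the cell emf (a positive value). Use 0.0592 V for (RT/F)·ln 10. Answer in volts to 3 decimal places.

For a concentration cell E°cell = 0, since both electrodes use the same couple.
The compartment with the higher Mg²⁺(aq) concentration (0.55 M) acts as the cathode; ions are reduced there and produced at the dilute (0.088 M) anode.
With n = 2, Ecell = −(0.0592/2)·log([dilute]/[conc]) = −(0.0592/2)·log(0.088/0.55) = +0.024 V.

0.024 V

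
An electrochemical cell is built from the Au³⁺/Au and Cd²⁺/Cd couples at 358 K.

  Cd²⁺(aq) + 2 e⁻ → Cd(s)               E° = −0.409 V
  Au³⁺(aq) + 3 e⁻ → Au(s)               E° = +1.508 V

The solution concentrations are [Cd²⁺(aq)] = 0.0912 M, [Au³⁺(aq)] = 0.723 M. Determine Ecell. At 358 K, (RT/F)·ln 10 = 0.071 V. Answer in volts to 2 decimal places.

+1.95 V

Au³⁺/Au is reduced (cathode, E° = +1.508 V) and Cd²⁺/Cd is oxidized (anode).
E°cell = +1.508 − (−0.409) = +1.917 V, with n = 6 electrons transferred.
The balanced reaction is 2 Au³⁺(aq) + 3 Cd(s) → 2 Au(s) + 3 Cd²⁺(aq), so Q = [Cd²⁺(aq)]^3 / [Au³⁺(aq)]^2 = 0.00145 and log Q = −2.838.
By the Nernst equation, E = +1.917 − (0.071/6)·(−2.838) = +1.95 V.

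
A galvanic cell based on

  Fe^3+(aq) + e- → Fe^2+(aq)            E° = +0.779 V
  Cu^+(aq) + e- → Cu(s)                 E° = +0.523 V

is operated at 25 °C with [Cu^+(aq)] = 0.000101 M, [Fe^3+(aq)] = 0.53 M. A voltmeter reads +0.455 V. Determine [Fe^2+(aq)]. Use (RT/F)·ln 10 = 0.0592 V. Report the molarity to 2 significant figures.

2.3 M

Fe³⁺/Fe²⁺ is the cathode (higher E°); E°cell = +0.779 − (+0.523) = +0.256 V with n = 1.
From the Nernst equation, log Q = n(E° − E)/0.0592 = 1·(+0.256 − (+0.455))/0.0592 = −3.361.
The balanced reaction is Fe^3+(aq) + Cu(s) → Fe^2+(aq) + Cu^+(aq), so Q = ([Fe^2+(aq)]·[Cu^+(aq)]) / [Fe^3+(aq)].
Solving for the unknown gives log [Fe^2+(aq)] = 0.359, so [Fe^2+(aq)] ≈ 2.3 M.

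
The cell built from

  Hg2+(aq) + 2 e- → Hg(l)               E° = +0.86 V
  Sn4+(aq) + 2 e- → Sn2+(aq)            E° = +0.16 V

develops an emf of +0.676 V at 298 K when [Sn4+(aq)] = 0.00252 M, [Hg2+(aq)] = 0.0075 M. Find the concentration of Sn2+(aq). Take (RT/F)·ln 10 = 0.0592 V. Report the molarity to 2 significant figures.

0.052 M

Hg²⁺/Hg is the cathode (higher E°); E°cell = +0.86 − (+0.16) = +0.70 V with n = 2.
From the Nernst equation, log Q = n(E° − E)/0.0592 = 2·(+0.70 − (+0.676))/0.0592 = 0.811.
The balanced reaction is Hg2+(aq) + Sn2+(aq) → Hg(l) + Sn4+(aq), so Q = [Sn4+(aq)] / ([Hg2+(aq)]·[Sn2+(aq)]).
Solving for the unknown gives log [Sn2+(aq)] = −1.285, so [Sn2+(aq)] ≈ 0.052 M.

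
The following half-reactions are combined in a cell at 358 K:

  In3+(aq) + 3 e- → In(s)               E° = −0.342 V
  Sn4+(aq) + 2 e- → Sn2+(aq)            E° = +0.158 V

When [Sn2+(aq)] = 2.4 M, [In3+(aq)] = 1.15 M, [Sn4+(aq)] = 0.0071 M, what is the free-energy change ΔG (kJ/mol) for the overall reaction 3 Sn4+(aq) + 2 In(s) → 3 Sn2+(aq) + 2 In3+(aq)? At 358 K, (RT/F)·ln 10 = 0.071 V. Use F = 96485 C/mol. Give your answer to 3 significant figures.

The standard cell potential is +0.158 − (−0.342) = +0.500 V, with n = 6 electrons in the balanced equation.
Here Q = ([Sn2+(aq)]^3·[In3+(aq)]^2) / [Sn4+(aq)]^3 = 5.11×10^7 (log Q = 7.708), giving E = +0.500 − (0.071/6)·(7.708) = +0.4088 V.
Then ΔG = −nFE = −6 × 96485 × +0.4088 J/mol = −237 kJ/mol.

−237 kJ/mol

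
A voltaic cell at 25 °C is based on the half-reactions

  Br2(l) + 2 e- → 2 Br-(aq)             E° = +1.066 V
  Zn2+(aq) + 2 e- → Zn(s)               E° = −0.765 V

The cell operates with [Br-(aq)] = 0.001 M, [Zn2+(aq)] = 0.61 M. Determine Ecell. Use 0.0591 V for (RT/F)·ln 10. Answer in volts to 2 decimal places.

Since E°(Br₂/Br⁻) > E°(Zn²⁺/Zn), Br₂/Br⁻ serves as the cathode.
The standard potential is +1.066 − (−0.765) = +1.831 V and the balanced reaction transfers n = 2 electrons.
The balanced reaction is Br2(l) + Zn(s) → 2 Br-(aq) + Zn2+(aq), so Q = [Br-(aq)]^2·[Zn2+(aq)] = 6.1×10^−7 and log Q = −6.215.
Applying E = E° − (RT ln10/nF)·log Q gives +1.831 − (0.0591/2)(−6.215) = +2.01 V.

+2.01 V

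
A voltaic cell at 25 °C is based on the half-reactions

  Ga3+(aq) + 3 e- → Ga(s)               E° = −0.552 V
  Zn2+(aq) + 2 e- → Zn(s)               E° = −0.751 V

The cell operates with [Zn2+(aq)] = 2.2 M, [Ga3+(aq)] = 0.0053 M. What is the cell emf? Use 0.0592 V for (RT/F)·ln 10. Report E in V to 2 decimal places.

+0.14 V

The Ga³⁺/Ga couple has the more positive E°, so it is the cathode; Zn²⁺/Zn is the anode.
The standard potential is −0.552 − (−0.751) = +0.199 V and the balanced reaction transfers n = 6 electrons.
The balanced reaction is 2 Ga3+(aq) + 3 Zn(s) → 2 Ga(s) + 3 Zn2+(aq), so Q = [Zn2+(aq)]^3 / [Ga3+(aq)]^2 = 3.79×10^5 and log Q = 5.579.
Applying E = E° − (RT ln10/nF)·log Q gives +0.199 − (0.0592/6)(5.579) = +0.14 V.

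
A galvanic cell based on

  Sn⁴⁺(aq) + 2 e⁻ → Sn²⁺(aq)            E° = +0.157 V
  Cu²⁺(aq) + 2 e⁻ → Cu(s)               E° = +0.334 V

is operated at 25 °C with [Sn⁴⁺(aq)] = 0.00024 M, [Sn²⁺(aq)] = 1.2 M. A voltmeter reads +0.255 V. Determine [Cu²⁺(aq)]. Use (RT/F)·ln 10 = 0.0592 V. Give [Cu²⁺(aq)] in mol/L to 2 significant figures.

With Cu²⁺/Cu at the cathode and Sn⁴⁺/Sn²⁺ at the anode, E°cell = +0.334 − (+0.157) = +0.177 V (n = 2).
From the Nernst equation, log Q = n(E° − E)/0.0592 = 2·(+0.177 − (+0.255))/0.0592 = −2.635.
For Cu²⁺(aq) + Sn²⁺(aq) → Cu(s) + Sn⁴⁺(aq), the reaction quotient is Q = [Sn⁴⁺(aq)] / ([Cu²⁺(aq)]·[Sn²⁺(aq)]).
Isolating [Cu²⁺(aq)] in Q = 10^{−2.635} yields log [Cu²⁺(aq)] = −1.064, i.e. 0.086 M.

0.086 M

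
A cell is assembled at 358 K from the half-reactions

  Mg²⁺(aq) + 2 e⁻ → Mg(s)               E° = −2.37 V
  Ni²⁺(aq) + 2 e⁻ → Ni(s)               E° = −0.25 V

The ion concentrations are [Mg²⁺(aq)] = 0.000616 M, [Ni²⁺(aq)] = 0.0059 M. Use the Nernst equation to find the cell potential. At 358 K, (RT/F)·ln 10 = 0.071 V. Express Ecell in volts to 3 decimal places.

The Ni²⁺/Ni couple has the more positive E°, so it is the cathode; Mg²⁺/Mg is the anode.
E°cell = E°cat − E°an = −0.25 − (−2.37) = +2.12 V; n = 2.
Balancing gives Ni²⁺(aq) + Mg(s) → Ni(s) + Mg²⁺(aq); hence Q = [Mg²⁺(aq)] / [Ni²⁺(aq)] = 0.104 (log Q = −0.981).
By the Nernst equation, E = +2.12 − (0.071/2)·(−0.981) = +2.155 V.

+2.155 V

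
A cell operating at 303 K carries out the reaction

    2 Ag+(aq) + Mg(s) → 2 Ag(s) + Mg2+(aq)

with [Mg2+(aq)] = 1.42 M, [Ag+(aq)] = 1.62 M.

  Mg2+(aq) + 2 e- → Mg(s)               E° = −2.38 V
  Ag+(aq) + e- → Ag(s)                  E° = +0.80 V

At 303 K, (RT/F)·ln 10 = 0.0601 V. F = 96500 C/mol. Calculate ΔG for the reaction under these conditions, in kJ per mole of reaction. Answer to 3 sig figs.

−615 kJ/mol

E°cell = +0.80 − (−2.38) = +3.18 V; the balanced reaction transfers n = 2 electrons.
The reaction quotient is [Mg2+(aq)] / [Ag+(aq)]^2 = 0.541; by Nernst, E = +3.18 − (0.0601/2)(−0.267) = +3.1880 V.
Finally ΔG = −nFE = −(2)(96500 C/mol)(+3.1880 V) = −615 kJ/mol.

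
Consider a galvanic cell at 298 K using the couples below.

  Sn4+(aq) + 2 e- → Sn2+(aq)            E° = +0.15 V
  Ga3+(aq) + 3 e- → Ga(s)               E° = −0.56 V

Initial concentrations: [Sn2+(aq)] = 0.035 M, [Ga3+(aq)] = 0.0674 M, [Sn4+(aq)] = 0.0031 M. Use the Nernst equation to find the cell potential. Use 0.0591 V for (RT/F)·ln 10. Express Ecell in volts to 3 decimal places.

+0.702 V

The Sn⁴⁺/Sn²⁺ couple has the more positive E°, so it is the cathode; Ga³⁺/Ga is the anode.
The standard potential is +0.15 − (−0.56) = +0.71 V and the balanced reaction transfers n = 6 electrons.
The balanced reaction is 3 Sn4+(aq) + 2 Ga(s) → 3 Sn2+(aq) + 2 Ga3+(aq), so Q = ([Sn2+(aq)]^3·[Ga3+(aq)]^2) / [Sn4+(aq)]^3 = 6.54 and log Q = 0.815.
E = E° − (0.0591/n)·log Q = +0.71 − (0.0591/6)(0.815) = +0.702 V.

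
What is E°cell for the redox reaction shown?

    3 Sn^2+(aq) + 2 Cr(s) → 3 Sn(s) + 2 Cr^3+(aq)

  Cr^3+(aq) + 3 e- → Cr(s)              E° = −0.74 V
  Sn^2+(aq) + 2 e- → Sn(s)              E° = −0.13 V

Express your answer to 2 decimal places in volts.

+0.61 V

In the reaction as written, Sn^2+(aq) is reduced (cathode) and Cr^3+(aq) is produced by oxidation at the anode.
E°cell = E°(cathode) − E°(anode) = −0.13 − (−0.74) = +0.61 V.
The positive value indicates the reaction is spontaneous as written.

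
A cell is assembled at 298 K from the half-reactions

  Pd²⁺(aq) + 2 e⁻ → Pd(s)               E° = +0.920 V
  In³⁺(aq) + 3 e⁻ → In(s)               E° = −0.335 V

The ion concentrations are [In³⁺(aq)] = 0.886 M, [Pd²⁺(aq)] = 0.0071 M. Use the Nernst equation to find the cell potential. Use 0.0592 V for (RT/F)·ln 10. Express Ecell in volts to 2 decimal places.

+1.19 V

The Pd²⁺/Pd couple has the more positive E°, so it is the cathode; In³⁺/In is the anode.
E°cell = +0.920 − (−0.335) = +1.255 V, with n = 6 electrons transferred.
For the overall reaction 3 Pd²⁺(aq) + 2 In(s) → 3 Pd(s) + 2 In³⁺(aq), Q = [In³⁺(aq)]^2 / [Pd²⁺(aq)]^3 = 2.19×10^6, giving log Q = 6.341.
E = E° − (0.0592/n)·log Q = +1.255 − (0.0592/6)(6.341) = +1.19 V.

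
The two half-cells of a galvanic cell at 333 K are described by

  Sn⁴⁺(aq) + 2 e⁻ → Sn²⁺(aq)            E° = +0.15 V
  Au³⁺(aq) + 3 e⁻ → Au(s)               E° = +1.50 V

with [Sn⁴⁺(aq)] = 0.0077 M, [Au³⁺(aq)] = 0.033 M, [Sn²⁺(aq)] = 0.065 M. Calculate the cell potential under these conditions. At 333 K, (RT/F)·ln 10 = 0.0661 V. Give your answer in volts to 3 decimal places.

+1.348 V

The Au³⁺/Au couple has the more positive E°, so it is the cathode; Sn⁴⁺/Sn²⁺ is the anode.
E°cell = E°cat − E°an = +1.50 − (+0.15) = +1.35 V; n = 6.
The balanced reaction is 2 Au³⁺(aq) + 3 Sn²⁺(aq) → 2 Au(s) + 3 Sn⁴⁺(aq), so Q = [Sn⁴⁺(aq)]^3 / ([Au³⁺(aq)]^2·[Sn²⁺(aq)]^3) = 1.53 and log Q = 0.184.
Applying E = E° − (RT ln10/nF)·log Q gives +1.35 − (0.0661/6)(0.184) = +1.348 V.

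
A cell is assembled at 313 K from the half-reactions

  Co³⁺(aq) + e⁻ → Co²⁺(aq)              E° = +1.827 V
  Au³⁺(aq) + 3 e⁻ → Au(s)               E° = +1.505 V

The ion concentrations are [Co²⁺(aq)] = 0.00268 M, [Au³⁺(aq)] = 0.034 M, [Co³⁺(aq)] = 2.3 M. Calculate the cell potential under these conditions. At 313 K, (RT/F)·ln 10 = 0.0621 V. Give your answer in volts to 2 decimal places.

+0.53 V

Since E°(Co³⁺/Co²⁺) > E°(Au³⁺/Au), Co³⁺/Co²⁺ serves as the cathode.
E°cell = +1.827 − (+1.505) = +0.322 V, with n = 3 electrons transferred.
For the overall reaction 3 Co³⁺(aq) + Au(s) → 3 Co²⁺(aq) + Au³⁺(aq), Q = ([Co²⁺(aq)]^3·[Au³⁺(aq)]) / [Co³⁺(aq)]^3 = 5.38×10^−11, giving log Q = −10.269.
Applying E = E° − (RT ln10/nF)·log Q gives +0.322 − (0.0621/3)(−10.269) = +0.53 V.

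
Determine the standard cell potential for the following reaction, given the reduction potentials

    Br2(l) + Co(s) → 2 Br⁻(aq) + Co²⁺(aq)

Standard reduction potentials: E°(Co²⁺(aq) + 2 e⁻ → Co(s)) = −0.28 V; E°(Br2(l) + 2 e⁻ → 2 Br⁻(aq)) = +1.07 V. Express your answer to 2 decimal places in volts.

In the reaction as written, Br2(l) is reduced (cathode) and Co²⁺(aq) is produced by oxidation at the anode.
E°cell = E°(cathode) − E°(anode) = +1.07 − (−0.28) = +1.35 V.

+1.35 V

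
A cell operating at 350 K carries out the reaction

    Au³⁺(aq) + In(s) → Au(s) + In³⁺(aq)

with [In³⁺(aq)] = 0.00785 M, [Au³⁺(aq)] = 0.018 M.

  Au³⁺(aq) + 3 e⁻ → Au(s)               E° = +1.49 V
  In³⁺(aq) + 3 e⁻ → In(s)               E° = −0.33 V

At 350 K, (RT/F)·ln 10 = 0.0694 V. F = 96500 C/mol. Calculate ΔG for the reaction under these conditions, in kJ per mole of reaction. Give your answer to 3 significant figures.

E°cell = +1.49 − (−0.33) = +1.82 V; the balanced reaction transfers n = 3 electrons.
The reaction quotient is [In³⁺(aq)] / [Au³⁺(aq)] = 0.436; by Nernst, E = +1.82 − (0.0694/3)(−0.360) = +1.8283 V.
ΔG = −nFE = −(3)(96500)(+1.8283) J/mol = −529 kJ/mol.

−529 kJ/mol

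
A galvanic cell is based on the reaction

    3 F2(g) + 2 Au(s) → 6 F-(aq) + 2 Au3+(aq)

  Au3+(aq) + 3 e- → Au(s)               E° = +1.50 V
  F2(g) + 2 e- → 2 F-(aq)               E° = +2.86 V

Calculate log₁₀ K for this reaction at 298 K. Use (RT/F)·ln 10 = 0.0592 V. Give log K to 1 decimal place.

log K = 137.8

The F₂/F⁻ couple is reduced (cathode); E°cell = +2.86 − (+1.50) = +1.36 V with n = 6.
At equilibrium E = 0, so log K = nE°cell / 0.0592 = (6)(+1.36) / 0.0592 = 137.8.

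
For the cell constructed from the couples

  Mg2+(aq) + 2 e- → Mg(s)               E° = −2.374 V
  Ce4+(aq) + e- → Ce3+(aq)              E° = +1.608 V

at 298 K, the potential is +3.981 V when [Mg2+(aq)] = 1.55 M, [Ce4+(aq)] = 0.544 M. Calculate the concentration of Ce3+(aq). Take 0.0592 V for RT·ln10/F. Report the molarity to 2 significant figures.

0.45 M

The Ce⁴⁺/Ce³⁺ couple has the larger reduction potential, so it is the cathode: E°cell = +1.608 − (−2.374) = +3.982 V and n = 2.
Rearranging E = E° − (0.0592/n)·log Q gives log Q = 2(+3.982 − (+3.981))/0.0592 = 0.034.
Balancing electrons gives 2 Ce4+(aq) + Mg(s) → 2 Ce3+(aq) + Mg2+(aq); thus Q = ([Ce3+(aq)]^2·[Mg2+(aq)]) / [Ce4+(aq)]^2.
Substituting the known concentrations and solving, log [Ce3+(aq)] = −0.343 and [Ce3+(aq)] = 0.45 M.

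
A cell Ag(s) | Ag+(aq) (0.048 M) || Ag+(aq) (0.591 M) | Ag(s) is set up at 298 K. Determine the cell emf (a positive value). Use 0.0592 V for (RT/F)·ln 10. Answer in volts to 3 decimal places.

For a concentration cell E°cell = 0, since both electrodes use the same couple.
The compartment with the higher Ag+(aq) concentration (0.591 M) acts as the cathode; ions are reduced there and produced at the dilute (0.048 M) anode.
With n = 1, Ecell = −(0.0592/1)·log([dilute]/[conc]) = −(0.0592/1)·log(0.048/0.591) = +0.065 V.

0.065 V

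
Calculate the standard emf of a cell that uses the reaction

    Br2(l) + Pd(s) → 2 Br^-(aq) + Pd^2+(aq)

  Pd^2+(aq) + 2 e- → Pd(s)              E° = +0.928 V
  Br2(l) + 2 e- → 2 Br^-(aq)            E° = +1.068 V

+0.140 V

In the reaction as written, Br2(l) is reduced (cathode) and Pd^2+(aq) is produced by oxidation at the anode.
E°cell = E°(cathode) − E°(anode) = +1.068 − (+0.928) = +0.140 V.
The positive value indicates the reaction is spontaneous as written.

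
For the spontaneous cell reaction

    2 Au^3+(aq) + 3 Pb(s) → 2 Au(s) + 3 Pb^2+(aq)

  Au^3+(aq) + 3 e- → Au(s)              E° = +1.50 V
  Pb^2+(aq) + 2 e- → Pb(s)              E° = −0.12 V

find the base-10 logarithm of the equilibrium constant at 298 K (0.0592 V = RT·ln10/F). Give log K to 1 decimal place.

The Au³⁺/Au couple is reduced (cathode); E°cell = +1.50 − (−0.12) = +1.62 V with n = 6.
At equilibrium E = 0, so log K = nE°cell / 0.0592 = (6)(+1.62) / 0.0592 = 164.2.

log K = 164.2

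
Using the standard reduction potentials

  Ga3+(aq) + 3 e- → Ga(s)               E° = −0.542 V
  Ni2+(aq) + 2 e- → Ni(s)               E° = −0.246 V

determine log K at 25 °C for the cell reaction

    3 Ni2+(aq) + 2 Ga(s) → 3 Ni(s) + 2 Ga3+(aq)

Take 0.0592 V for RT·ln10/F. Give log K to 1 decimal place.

The Ni²⁺/Ni couple is reduced (cathode); E°cell = −0.246 − (−0.542) = +0.296 V with n = 6.
At equilibrium E = 0, so log K = nE°cell / 0.0592 = (6)(+0.296) / 0.0592 = 30.0.

log K = 30.0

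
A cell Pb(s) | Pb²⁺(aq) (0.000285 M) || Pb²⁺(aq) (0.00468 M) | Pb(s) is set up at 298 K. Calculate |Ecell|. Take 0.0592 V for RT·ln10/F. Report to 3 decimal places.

For a concentration cell E°cell = 0, since both electrodes use the same couple.
The compartment with the higher Pb²⁺(aq) concentration (0.00468 M) acts as the cathode; ions are reduced there and produced at the dilute (0.000285 M) anode.
With n = 2, Ecell = −(0.0592/2)·log([dilute]/[conc]) = −(0.0592/2)·log(0.000285/0.00468) = +0.036 V.

0.036 V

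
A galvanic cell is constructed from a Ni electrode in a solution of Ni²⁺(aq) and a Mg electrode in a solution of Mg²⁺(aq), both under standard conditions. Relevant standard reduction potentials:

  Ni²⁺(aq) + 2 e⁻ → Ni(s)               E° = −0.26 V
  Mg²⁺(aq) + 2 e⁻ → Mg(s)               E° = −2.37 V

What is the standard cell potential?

Of the two couples in this cell, the one with the more positive reduction potential is reduced at the cathode: here that is Ni²⁺/Ni (−0.26 V); Mg²⁺/Mg (−2.37 V) is the anode.
E°cell = E°(cathode) − E°(anode) = −0.26 − (−2.37) = +2.11 V.

+2.11 V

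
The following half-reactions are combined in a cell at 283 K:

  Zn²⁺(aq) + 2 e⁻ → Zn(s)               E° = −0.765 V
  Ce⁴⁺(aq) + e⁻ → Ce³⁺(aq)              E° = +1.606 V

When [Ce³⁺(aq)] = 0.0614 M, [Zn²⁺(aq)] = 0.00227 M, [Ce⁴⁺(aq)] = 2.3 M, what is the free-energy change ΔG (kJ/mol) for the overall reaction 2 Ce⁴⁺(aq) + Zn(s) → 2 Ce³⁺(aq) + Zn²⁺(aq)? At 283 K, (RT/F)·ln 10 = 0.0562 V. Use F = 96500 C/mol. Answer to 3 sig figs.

E°cell = +1.606 − (−0.765) = +2.371 V; the balanced reaction transfers n = 2 electrons.
Here Q = ([Ce³⁺(aq)]^2·[Zn²⁺(aq)]) / [Ce⁴⁺(aq)]^2 = 1.62×10^−6 (log Q = −5.791), giving E = +2.371 − (0.0562/2)·(−5.791) = +2.5337 V.
ΔG = −nFE = −(2)(96500)(+2.5337) J/mol = −489 kJ/mol.

−489 kJ/mol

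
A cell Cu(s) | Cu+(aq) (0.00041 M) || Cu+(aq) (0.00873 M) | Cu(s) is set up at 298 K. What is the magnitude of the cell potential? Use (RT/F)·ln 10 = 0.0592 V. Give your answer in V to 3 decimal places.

For a concentration cell E°cell = 0, since both electrodes use the same couple.
The compartment with the higher Cu+(aq) concentration (0.00873 M) acts as the cathode; ions are reduced there and produced at the dilute (0.00041 M) anode.
With n = 1, Ecell = −(0.0592/1)·log([dilute]/[conc]) = −(0.0592/1)·log(0.00041/0.00873) = +0.079 V.

0.079 V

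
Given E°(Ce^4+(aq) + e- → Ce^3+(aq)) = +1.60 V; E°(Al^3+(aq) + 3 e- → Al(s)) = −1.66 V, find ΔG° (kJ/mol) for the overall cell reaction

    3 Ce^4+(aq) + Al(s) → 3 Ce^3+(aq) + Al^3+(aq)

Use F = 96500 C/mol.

In the reaction as written Ce^4+(aq) is reduced, so the Ce⁴⁺/Ce³⁺ couple is the cathode and Al³⁺/Al is the anode.
E°cell = +1.60 − (−1.66) = +3.26 V; balancing electrons gives n = 3.
ΔG° = −nFE°cell = −(3)(96500)(+3.26) J/mol = −944 kJ/mol.

−944 kJ/mol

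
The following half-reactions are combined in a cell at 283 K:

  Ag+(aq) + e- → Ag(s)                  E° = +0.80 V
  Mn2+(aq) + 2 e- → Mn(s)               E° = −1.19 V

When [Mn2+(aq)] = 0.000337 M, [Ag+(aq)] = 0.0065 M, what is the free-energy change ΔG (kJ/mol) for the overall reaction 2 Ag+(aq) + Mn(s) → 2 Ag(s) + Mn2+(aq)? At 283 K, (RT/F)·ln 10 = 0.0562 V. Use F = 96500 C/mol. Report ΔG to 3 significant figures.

With Ag⁺/Ag reduced at the cathode, E°cell = +0.80 − (−1.19) = +1.99 V and n = 2.
Here Q = [Mn2+(aq)] / [Ag+(aq)]^2 = 7.98 (log Q = 0.902), giving E = +1.99 − (0.0562/2)·(0.902) = +1.9647 V.
Then ΔG = −nFE = −2 × 96500 × +1.9647 J/mol = −379 kJ/mol.

−379 kJ/mol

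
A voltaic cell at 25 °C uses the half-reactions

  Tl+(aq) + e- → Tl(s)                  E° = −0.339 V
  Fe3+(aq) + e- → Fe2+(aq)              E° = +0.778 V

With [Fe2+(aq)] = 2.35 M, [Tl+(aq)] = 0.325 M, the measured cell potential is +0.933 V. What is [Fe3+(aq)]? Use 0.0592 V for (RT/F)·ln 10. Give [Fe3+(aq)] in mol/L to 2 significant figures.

With Fe³⁺/Fe²⁺ at the cathode and Tl⁺/Tl at the anode, E°cell = +0.778 − (−0.339) = +1.117 V (n = 1).
From the Nernst equation, log Q = n(E° − E)/0.0592 = 1·(+1.117 − (+0.933))/0.0592 = 3.108.
For Fe3+(aq) + Tl(s) → Fe2+(aq) + Tl+(aq), the reaction quotient is Q = ([Fe2+(aq)]·[Tl+(aq)]) / [Fe3+(aq)].
Substituting the known concentrations and solving, log [Fe3+(aq)] = −3.225 and [Fe3+(aq)] = 0.00060 M.

0.00060 M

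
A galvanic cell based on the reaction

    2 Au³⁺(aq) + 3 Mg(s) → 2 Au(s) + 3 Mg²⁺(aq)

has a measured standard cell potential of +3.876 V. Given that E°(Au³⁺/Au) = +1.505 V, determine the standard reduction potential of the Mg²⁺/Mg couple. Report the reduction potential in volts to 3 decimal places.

In the reaction as written the Au³⁺/Au couple is reduced (cathode) and Mg²⁺/Mg is oxidized (anode), so E°cell = E°(Au³⁺/Au) − E°(Mg²⁺/Mg).
E°(Mg²⁺/Mg) = E°(cathode) − E°cell = +1.505 − (+3.876) = −2.371 V.

−2.371 V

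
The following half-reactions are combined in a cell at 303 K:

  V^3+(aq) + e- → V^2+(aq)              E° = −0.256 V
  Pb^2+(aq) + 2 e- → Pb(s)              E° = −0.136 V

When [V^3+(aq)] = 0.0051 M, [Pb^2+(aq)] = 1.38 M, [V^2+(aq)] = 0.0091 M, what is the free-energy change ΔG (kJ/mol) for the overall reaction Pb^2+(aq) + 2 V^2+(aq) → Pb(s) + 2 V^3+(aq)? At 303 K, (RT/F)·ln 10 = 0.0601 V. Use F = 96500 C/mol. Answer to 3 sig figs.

−26.9 kJ/mol

With Pb²⁺/Pb reduced at the cathode, E°cell = −0.136 − (−0.256) = +0.120 V and n = 2.
The reaction quotient is [V^3+(aq)]^2 / ([Pb^2+(aq)]·[V^2+(aq)]^2) = 0.228; by Nernst, E = +0.120 − (0.0601/2)(−0.643) = +0.1393 V.
ΔG = −nFE = −(2)(96500)(+0.1393) J/mol = −26.9 kJ/mol.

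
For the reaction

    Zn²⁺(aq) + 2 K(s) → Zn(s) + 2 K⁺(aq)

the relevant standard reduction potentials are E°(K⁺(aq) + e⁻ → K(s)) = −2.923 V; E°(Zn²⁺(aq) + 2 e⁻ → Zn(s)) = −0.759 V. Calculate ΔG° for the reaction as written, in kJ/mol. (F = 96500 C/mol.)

In the reaction as written Zn²⁺(aq) is reduced, so the Zn²⁺/Zn couple is the cathode and K⁺/K is the anode.
E°cell = −0.759 − (−2.923) = +2.164 V; balancing electrons gives n = 2.
ΔG° = −nFE°cell = −(2)(96500)(+2.164) J/mol = −418 kJ/mol.

−418 kJ/mol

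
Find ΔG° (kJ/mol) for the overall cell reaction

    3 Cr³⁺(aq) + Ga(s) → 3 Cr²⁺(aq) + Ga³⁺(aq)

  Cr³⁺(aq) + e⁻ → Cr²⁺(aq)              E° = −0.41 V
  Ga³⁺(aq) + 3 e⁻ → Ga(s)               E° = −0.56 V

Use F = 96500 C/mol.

−43.4 kJ/mol

In the reaction as written Cr³⁺(aq) is reduced, so the Cr³⁺/Cr²⁺ couple is the cathode and Ga³⁺/Ga is the anode.
E°cell = −0.41 − (−0.56) = +0.15 V; balancing electrons gives n = 3.
ΔG° = −nFE°cell = −(3)(96500)(+0.15) J/mol = −43.4 kJ/mol.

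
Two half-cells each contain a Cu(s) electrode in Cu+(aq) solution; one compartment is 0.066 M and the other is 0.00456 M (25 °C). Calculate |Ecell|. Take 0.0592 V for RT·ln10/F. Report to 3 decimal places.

For a concentration cell E°cell = 0, since both electrodes use the same couple.
The compartment with the higher Cu+(aq) concentration (0.066 M) acts as the cathode; ions are reduced there and produced at the dilute (0.00456 M) anode.
With n = 1, Ecell = −(0.0592/1)·log([dilute]/[conc]) = −(0.0592/1)·log(0.00456/0.066) = +0.069 V.

0.069 V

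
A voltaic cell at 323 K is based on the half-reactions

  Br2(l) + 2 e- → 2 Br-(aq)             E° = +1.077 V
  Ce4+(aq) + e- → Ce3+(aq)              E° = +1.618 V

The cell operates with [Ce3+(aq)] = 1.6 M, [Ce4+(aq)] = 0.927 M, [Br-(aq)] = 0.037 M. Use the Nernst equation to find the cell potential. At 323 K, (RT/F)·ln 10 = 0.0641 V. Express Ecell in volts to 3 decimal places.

The Ce⁴⁺/Ce³⁺ couple has the more positive E°, so it is the cathode; Br₂/Br⁻ is the anode.
E°cell = E°cat − E°an = +1.618 − (+1.077) = +0.541 V; n = 2.
For the overall reaction 2 Ce4+(aq) + 2 Br-(aq) → 2 Ce3+(aq) + Br2(l), Q = [Ce3+(aq)]^2 / ([Ce4+(aq)]^2·[Br-(aq)]^2) = 2.18×10^3, giving log Q = 3.338.
Applying E = E° − (RT ln10/nF)·log Q gives +0.541 − (0.0641/2)(3.338) = +0.434 V.

+0.434 V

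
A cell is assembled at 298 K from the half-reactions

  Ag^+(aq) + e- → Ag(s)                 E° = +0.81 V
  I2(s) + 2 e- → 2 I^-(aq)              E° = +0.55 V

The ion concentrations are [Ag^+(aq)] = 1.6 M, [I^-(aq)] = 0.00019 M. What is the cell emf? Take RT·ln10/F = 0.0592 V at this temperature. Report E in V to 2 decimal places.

The Ag⁺/Ag couple has the more positive E°, so it is the cathode; I₂/I⁻ is the anode.
E°cell = E°cat − E°an = +0.81 − (+0.55) = +0.26 V; n = 2.
For the overall reaction 2 Ag^+(aq) + 2 I^-(aq) → 2 Ag(s) + I2(s), Q = 1 / ([Ag^+(aq)]^2·[I^-(aq)]^2) = 1.08×10^7, giving log Q = 7.034.
Applying E = E° − (RT ln10/nF)·log Q gives +0.26 − (0.0592/2)(7.034) = +0.05 V.

+0.05 V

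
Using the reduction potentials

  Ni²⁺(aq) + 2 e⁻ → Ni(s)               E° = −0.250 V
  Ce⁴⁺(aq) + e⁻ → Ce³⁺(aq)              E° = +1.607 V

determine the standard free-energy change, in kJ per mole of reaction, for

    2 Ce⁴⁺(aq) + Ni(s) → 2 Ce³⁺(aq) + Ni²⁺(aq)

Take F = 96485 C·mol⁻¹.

−358 kJ/mol

In the reaction as written Ce⁴⁺(aq) is reduced, so the Ce⁴⁺/Ce³⁺ couple is the cathode and Ni²⁺/Ni is the anode.
E°cell = +1.607 − (−0.250) = +1.857 V; balancing electrons gives n = 2.
ΔG° = −nFE°cell = −(2)(96485)(+1.857) J/mol = −358 kJ/mol.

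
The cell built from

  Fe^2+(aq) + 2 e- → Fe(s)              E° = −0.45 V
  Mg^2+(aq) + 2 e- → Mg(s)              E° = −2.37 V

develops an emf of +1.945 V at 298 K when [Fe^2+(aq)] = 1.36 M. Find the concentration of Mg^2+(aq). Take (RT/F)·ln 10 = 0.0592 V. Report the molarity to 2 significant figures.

Fe²⁺/Fe is the cathode (higher E°); E°cell = −0.45 − (−2.37) = +1.92 V with n = 2.
Rearranging E = E° − (0.0592/n)·log Q gives log Q = 2(+1.92 − (+1.945))/0.0592 = −0.845.
The balanced reaction is Fe^2+(aq) + Mg(s) → Fe(s) + Mg^2+(aq), so Q = [Mg^2+(aq)] / [Fe^2+(aq)].
Substituting the known concentrations and solving, log [Mg^2+(aq)] = −0.711 and [Mg^2+(aq)] = 0.19 M.

0.19 M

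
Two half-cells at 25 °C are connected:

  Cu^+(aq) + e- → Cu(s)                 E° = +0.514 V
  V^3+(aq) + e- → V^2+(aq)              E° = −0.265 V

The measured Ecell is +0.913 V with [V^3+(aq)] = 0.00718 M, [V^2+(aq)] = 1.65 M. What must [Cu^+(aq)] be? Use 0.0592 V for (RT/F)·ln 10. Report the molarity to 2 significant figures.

0.80 M

With Cu⁺/Cu at the cathode and V³⁺/V²⁺ at the anode, E°cell = +0.514 − (−0.265) = +0.779 V (n = 1).
From the Nernst equation, log Q = n(E° − E)/0.0592 = 1·(+0.779 − (+0.913))/0.0592 = −2.264.
For Cu^+(aq) + V^2+(aq) → Cu(s) + V^3+(aq), the reaction quotient is Q = [V^3+(aq)] / ([Cu^+(aq)]·[V^2+(aq)]).
Substituting the known concentrations and solving, log [Cu^+(aq)] = −0.097 and [Cu^+(aq)] = 0.80 M.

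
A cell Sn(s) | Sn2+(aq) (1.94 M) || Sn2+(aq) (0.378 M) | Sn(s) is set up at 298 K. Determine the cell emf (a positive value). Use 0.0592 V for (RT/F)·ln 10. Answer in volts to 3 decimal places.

0.021 V

For a concentration cell E°cell = 0, since both electrodes use the same couple.
The compartment with the higher Sn2+(aq) concentration (1.94 M) acts as the cathode; ions are reduced there and produced at the dilute (0.378 M) anode.
With n = 2, Ecell = −(0.0592/2)·log([dilute]/[conc]) = −(0.0592/2)·log(0.378/1.94) = +0.021 V.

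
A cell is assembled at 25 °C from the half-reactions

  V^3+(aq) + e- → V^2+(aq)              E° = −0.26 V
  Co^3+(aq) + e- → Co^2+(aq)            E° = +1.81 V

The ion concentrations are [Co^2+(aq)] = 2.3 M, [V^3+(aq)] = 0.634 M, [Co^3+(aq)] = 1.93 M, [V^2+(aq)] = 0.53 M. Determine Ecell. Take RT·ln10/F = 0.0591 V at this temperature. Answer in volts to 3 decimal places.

Co³⁺/Co²⁺ is reduced (cathode, E° = +1.81 V) and V³⁺/V²⁺ is oxidized (anode).
E°cell = +1.81 − (−0.26) = +2.07 V, with n = 1 electron transferred.
The balanced reaction is Co^3+(aq) + V^2+(aq) → Co^2+(aq) + V^3+(aq), so Q = ([Co^2+(aq)]·[V^3+(aq)]) / ([Co^3+(aq)]·[V^2+(aq)]) = 1.43 and log Q = 0.154.
E = E° − (0.0591/n)·log Q = +2.07 − (0.0591/1)(0.154) = +2.061 V.

+2.061 V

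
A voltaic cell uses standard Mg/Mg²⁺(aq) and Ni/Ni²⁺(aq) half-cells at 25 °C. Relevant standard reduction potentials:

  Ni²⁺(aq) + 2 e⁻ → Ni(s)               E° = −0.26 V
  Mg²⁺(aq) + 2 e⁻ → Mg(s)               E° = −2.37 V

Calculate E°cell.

+2.11 V

The Ni²⁺/Ni couple has the higher E°, so Ni ion is reduced (cathode) and Mg is oxidized (anode).
E°cell = E°(cathode) − E°(anode) = −0.26 − (−2.37) = +2.11 V.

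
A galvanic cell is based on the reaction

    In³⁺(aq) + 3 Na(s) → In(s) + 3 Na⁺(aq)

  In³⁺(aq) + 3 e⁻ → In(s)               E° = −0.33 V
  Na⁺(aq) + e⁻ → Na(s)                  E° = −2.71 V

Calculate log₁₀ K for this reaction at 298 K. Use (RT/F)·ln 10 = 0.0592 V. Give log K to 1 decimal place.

The In³⁺/In couple is reduced (cathode); E°cell = −0.33 − (−2.71) = +2.38 V with n = 3.
At equilibrium E = 0, so log K = nE°cell / 0.0592 = (3)(+2.38) / 0.0592 = 120.6.

log K = 120.6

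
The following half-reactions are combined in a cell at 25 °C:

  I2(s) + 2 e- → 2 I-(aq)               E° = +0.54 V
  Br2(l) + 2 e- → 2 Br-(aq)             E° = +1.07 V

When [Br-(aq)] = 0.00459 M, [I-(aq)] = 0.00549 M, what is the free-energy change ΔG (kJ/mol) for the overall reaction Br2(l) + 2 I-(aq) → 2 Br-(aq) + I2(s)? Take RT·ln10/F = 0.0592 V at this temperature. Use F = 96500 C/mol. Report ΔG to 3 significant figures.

The standard cell potential is +1.07 − (+0.54) = +0.53 V, with n = 2 electrons in the balanced equation.
Here Q = [Br-(aq)]^2 / [I-(aq)]^2 = 0.699 (log Q = −0.156), giving E = +0.53 − (0.0592/2)·(−0.156) = +0.5346 V.
Then ΔG = −nFE = −2 × 96500 × +0.5346 J/mol = −103 kJ/mol.

−103 kJ/mol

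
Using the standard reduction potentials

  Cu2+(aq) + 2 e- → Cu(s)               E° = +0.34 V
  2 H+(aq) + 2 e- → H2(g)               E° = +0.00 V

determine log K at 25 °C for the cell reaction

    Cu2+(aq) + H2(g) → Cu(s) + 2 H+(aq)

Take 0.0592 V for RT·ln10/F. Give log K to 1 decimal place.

The Cu²⁺/Cu couple is reduced (cathode); E°cell = +0.34 − (+0.00) = +0.34 V with n = 2.
At equilibrium E = 0, so log K = nE°cell / 0.0592 = (2)(+0.34) / 0.0592 = 11.5.

log K = 11.5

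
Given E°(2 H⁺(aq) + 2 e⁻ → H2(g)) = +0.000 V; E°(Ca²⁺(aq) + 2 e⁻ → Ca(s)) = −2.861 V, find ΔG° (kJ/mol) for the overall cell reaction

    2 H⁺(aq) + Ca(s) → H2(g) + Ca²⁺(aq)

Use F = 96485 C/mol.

−552 kJ/mol

In the reaction as written H⁺(aq) is reduced, so the 2H⁺/H₂ couple is the cathode and Ca²⁺/Ca is the anode.
E°cell = +0.000 − (−2.861) = +2.861 V; balancing electrons gives n = 2.
ΔG° = −nFE°cell = −(2)(96485)(+2.861) J/mol = −552 kJ/mol.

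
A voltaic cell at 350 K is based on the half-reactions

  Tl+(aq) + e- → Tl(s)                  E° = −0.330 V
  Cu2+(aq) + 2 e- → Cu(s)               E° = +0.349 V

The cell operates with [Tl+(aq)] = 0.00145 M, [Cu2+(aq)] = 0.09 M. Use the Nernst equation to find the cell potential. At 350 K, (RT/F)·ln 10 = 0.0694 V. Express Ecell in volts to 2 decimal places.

+0.84 V

Since E°(Cu²⁺/Cu) > E°(Tl⁺/Tl), Cu²⁺/Cu serves as the cathode.
E°cell = +0.349 − (−0.330) = +0.679 V, with n = 2 electrons transferred.
Balancing gives Cu2+(aq) + 2 Tl(s) → Cu(s) + 2 Tl+(aq); hence Q = [Tl+(aq)]^2 / [Cu2+(aq)] = 2.34×10^−5 (log Q = −4.632).
Applying E = E° − (RT ln10/nF)·log Q gives +0.679 − (0.0694/2)(−4.632) = +0.84 V.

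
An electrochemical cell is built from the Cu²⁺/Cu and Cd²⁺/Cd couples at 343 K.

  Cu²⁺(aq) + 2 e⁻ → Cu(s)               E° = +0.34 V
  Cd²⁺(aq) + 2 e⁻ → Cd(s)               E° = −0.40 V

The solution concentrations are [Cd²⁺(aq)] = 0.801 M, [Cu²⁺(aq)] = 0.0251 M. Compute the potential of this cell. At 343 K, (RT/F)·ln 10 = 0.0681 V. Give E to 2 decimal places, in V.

The Cu²⁺/Cu couple has the more positive E°, so it is the cathode; Cd²⁺/Cd is the anode.
E°cell = E°cat − E°an = +0.34 − (−0.40) = +0.74 V; n = 2.
The balanced reaction is Cu²⁺(aq) + Cd(s) → Cu(s) + Cd²⁺(aq), so Q = [Cd²⁺(aq)] / [Cu²⁺(aq)] = 31.9 and log Q = 1.504.
By the Nernst equation, E = +0.74 − (0.0681/2)·(1.504) = +0.69 V.

+0.69 V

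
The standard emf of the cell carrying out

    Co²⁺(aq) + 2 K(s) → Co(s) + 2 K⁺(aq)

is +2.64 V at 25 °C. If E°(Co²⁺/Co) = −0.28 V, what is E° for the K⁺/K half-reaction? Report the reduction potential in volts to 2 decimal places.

In the reaction as written the Co²⁺/Co couple is reduced (cathode) and K⁺/K is oxidized (anode), so E°cell = E°(Co²⁺/Co) − E°(K⁺/K).
E°(K⁺/K) = E°(cathode) − E°cell = −0.28 − (+2.64) = −2.92 V.

−2.92 V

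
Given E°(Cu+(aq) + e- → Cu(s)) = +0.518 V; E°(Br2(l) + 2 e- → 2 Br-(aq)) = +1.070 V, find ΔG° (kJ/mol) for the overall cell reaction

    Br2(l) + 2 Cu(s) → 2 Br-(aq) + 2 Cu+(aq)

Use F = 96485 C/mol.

−107 kJ/mol

In the reaction as written Br2(l) is reduced, so the Br₂/Br⁻ couple is the cathode and Cu⁺/Cu is the anode.
E°cell = +1.070 − (+0.518) = +0.552 V; balancing electrons gives n = 2.
ΔG° = −nFE°cell = −(2)(96485)(+0.552) J/mol = −107 kJ/mol.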